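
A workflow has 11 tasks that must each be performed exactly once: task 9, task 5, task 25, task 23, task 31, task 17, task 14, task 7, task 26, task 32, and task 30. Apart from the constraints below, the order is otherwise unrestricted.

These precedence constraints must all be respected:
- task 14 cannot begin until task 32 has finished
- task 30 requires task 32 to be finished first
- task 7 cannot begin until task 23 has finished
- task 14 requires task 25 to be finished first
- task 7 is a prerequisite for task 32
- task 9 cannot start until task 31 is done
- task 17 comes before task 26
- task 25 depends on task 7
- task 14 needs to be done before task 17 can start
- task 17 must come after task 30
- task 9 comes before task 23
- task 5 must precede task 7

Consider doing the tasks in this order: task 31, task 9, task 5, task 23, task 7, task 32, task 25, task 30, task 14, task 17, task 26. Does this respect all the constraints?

Going through the constraints one by one, each required predecessor appears earlier in the sequence than its dependent — e.g. task 32 (position 6) is before task 14 (position 9), as required.

Yes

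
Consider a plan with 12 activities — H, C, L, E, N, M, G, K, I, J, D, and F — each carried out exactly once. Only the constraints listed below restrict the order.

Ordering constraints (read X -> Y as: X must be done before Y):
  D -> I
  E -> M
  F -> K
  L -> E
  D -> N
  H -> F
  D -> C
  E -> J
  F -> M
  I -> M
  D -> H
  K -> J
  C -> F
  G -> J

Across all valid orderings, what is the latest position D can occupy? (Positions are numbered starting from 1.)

4

Every activity that must follow D has to come after it. Tracing all chains starting from D, those activities are: H, C, N, M, K, I, J, F — 8 in total.
So at least 8 activities follow D, putting D no later than position 4. That position is achievable by scheduling everything else first.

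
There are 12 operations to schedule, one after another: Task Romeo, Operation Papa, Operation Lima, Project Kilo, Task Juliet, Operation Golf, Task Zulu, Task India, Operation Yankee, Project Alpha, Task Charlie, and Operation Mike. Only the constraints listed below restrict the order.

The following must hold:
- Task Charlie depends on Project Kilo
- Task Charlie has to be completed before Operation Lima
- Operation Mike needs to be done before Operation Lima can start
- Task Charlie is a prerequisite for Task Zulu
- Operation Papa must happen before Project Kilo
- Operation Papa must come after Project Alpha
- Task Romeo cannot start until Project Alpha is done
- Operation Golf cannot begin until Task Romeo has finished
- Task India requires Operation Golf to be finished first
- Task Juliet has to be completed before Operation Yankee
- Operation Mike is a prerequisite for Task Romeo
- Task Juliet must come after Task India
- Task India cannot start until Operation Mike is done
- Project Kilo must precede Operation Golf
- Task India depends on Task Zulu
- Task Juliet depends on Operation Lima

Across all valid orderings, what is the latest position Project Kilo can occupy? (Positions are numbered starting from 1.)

5

Every operation that must follow Project Kilo has to come after it. Tracing all chains starting from Project Kilo, those operations are: Operation Lima, Task Juliet, Operation Golf, Task Zulu, Task India, Operation Yankee, Task Charlie — 7 in total.
With 7 mandatory successors out of 12 operations total, the latest slot for Project Kilo is 12−7 = 5, and it's reachable by doing all non-successors before Project Kilo.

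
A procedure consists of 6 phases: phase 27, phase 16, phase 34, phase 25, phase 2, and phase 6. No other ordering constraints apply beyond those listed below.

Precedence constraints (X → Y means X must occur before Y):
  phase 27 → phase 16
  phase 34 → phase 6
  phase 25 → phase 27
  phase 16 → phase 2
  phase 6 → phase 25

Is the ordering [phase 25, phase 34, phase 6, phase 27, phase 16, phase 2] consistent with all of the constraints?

The sequence places phase 25 ahead of phase 6.
But one of the constraints requires phase 6 before phase 25, so this ordering violates it.

No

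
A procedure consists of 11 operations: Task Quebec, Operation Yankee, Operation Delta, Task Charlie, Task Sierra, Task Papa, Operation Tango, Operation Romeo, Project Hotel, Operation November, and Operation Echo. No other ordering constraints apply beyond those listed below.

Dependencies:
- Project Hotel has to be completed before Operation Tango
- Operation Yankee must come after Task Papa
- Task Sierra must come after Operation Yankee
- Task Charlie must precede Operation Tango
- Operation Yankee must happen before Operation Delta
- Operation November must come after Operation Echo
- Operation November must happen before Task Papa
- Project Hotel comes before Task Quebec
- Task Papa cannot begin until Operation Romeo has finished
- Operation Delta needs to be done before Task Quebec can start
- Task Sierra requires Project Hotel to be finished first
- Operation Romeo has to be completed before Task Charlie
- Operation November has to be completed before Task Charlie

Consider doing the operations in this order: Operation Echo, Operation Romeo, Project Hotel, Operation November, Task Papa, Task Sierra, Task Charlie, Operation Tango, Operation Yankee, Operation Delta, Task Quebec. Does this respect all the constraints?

No

The sequence places Task Sierra ahead of Operation Yankee.
Since Operation Yankee is required before Task Sierra, the ordering is invalid.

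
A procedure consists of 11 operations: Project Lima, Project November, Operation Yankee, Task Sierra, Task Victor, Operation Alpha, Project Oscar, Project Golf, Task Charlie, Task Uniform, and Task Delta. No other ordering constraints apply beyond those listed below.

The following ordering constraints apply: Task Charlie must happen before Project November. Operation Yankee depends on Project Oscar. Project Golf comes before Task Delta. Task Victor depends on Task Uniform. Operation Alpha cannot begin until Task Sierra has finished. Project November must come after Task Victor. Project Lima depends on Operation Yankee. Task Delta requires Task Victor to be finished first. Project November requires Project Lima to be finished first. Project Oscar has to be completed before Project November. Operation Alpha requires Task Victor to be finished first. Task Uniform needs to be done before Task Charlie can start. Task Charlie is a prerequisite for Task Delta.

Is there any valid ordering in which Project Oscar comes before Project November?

Yes

The constraints force Project Oscar before Project November, so yes — every valid ordering has Project Oscar earlier.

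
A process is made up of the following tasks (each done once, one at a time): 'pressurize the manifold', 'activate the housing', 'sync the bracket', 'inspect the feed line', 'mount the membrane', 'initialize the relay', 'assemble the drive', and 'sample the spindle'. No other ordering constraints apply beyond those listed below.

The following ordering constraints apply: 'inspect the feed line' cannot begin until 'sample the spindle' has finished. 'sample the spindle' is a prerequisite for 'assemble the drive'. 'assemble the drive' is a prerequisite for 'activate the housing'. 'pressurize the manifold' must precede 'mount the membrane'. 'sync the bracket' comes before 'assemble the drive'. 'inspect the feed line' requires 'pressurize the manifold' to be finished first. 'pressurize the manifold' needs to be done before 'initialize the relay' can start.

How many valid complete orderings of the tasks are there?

The tasks with no prerequisites are 'pressurize the manifold', 'sync the bracket', 'sample the spindle'; any of them can be placed first.
Systematically extending each partial ordering one task at a time and counting, there are 684 complete orderings.

684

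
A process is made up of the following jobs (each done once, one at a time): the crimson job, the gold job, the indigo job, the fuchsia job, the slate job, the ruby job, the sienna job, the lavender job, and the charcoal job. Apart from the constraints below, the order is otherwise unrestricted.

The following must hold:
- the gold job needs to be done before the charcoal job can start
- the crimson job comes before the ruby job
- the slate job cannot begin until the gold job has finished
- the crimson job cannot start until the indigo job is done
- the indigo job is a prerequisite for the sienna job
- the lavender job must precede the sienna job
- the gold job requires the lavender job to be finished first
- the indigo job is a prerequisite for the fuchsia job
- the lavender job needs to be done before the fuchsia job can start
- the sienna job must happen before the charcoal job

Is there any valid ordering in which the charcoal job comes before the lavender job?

The constraints give a chain the lavender job → the gold job → the charcoal job, which forces the lavender job before the charcoal job.
So no valid ordering can have the charcoal job before the lavender job.

No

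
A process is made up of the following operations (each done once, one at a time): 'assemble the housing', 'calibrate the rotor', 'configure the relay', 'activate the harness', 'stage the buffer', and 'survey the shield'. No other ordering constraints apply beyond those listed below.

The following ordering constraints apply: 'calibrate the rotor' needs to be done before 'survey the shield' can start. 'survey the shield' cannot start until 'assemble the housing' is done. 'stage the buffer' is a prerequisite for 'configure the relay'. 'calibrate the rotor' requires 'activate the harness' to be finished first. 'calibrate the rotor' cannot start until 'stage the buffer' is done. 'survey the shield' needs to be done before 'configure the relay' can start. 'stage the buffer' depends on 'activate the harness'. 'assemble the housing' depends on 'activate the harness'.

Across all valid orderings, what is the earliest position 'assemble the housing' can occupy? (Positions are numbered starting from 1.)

The only operation forced before 'assemble the housing' (directly or transitively) is 'activate the harness'.
So at minimum 1 operation comes before 'assemble the housing', putting 'assemble the housing' no earlier than position 2. That position is achievable by scheduling exactly that predecessor first.

2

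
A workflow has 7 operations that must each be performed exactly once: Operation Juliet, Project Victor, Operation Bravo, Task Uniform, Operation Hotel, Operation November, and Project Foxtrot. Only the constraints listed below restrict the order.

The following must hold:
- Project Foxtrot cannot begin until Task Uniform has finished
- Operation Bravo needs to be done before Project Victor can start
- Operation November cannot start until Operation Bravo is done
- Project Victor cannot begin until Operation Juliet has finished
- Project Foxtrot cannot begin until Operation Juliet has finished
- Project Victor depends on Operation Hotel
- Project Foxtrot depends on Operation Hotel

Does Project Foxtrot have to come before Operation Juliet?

No

There is a chain Operation Juliet → Project Foxtrot, which puts Operation Juliet before Project Foxtrot.
So Project Foxtrot does not have to come before Operation Juliet — it cannot.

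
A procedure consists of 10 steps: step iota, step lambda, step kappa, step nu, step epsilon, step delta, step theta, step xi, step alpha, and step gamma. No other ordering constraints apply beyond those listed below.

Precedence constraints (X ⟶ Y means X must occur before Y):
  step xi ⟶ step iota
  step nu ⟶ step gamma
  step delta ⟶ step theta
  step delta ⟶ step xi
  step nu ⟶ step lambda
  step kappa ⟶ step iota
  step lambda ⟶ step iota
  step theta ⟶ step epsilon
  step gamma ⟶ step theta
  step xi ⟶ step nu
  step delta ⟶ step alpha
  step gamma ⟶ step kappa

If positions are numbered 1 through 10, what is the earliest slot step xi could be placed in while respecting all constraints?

2

The only step forced before step xi (directly or transitively) is step delta.
With 1 mandatory predecessor, the earliest step xi can sit is position 1+1 = 2, and placing just that one first achieves it.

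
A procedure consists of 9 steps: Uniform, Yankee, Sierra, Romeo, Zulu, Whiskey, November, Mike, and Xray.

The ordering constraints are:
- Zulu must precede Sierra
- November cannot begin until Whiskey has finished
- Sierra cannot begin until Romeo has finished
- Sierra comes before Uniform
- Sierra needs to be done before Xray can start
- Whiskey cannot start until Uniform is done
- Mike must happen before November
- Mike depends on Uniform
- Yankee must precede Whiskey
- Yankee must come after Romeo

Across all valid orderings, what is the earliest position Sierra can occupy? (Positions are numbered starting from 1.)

3

Working backwards through the constraints from Sierra, its full set of required predecessors is Romeo, Zulu — 2 of them.
With 2 mandatory predecessors, the earliest Sierra can sit is position 2+1 = 3, and placing just those 2 first achieves it.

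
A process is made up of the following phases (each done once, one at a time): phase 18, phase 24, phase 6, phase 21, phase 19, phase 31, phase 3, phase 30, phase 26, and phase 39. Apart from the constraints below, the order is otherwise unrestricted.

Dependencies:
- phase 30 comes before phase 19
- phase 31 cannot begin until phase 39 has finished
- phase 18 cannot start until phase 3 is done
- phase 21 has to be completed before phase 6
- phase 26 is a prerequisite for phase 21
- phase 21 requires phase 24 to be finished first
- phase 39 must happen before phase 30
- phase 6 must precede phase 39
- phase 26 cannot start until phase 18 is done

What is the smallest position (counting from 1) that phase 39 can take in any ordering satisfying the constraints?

Every phase that must precede phase 39 has to come before it. Tracing all chains that end at phase 39, those phases are: phase 18, phase 24, phase 6, phase 21, phase 3, phase 26 — 6 in total.
With 6 mandatory predecessors, the earliest phase 39 can sit is position 6+1 = 7, and placing just those 6 first achieves it.

7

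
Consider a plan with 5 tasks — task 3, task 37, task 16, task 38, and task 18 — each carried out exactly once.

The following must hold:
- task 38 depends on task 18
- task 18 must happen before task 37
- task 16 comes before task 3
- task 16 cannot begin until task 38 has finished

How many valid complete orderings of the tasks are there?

Only task 18 has no prerequisites, so it must go first.
Counting all ways to extend the partial order to a total order gives 4.

4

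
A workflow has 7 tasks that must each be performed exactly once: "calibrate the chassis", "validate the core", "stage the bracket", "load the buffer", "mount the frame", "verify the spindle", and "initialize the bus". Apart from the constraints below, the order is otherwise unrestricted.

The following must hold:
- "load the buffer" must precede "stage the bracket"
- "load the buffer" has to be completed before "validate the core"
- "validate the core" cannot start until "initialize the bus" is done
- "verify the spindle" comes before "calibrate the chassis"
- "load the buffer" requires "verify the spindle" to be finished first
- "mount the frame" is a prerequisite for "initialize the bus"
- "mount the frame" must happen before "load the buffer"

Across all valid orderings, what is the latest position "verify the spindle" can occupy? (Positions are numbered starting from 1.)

3

The tasks that are forced after "verify the spindle", directly or by a chain of constraints, are "calibrate the chassis", "validate the core", "stage the bracket", "load the buffer". That's 4 tasks.
With 4 mandatory successors out of 7 tasks total, the latest slot for "verify the spindle" is 7−4 = 3, and it's reachable by doing all non-successors before "verify the spindle".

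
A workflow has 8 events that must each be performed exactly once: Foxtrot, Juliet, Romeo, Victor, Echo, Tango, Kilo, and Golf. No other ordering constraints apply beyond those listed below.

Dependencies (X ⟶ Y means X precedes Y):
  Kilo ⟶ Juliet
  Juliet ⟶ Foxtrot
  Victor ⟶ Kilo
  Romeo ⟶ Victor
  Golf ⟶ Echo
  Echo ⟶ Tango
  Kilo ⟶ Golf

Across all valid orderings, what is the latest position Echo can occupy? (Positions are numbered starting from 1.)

7

The only event forced after Echo (directly or by a chain) is Tango.
With 1 mandatory successor out of 8 events total, the latest slot for Echo is 8−1 = 7, and it's reachable by doing all non-successors before Echo.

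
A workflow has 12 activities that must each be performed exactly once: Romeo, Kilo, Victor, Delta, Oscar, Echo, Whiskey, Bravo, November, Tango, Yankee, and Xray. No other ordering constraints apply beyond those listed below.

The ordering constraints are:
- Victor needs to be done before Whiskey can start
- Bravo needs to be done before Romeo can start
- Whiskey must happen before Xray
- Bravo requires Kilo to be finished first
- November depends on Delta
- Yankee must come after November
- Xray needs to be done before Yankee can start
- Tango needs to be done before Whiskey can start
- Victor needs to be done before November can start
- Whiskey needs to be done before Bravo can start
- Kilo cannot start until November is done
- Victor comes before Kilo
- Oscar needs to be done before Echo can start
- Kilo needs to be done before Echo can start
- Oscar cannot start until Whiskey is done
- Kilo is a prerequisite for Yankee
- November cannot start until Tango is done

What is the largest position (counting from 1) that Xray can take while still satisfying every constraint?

The only activity forced after Xray (directly or by a chain) is Yankee.
With 1 mandatory successor out of 12 activities total, the latest slot for Xray is 12−1 = 11, and it's reachable by doing all non-successors before Xray.

11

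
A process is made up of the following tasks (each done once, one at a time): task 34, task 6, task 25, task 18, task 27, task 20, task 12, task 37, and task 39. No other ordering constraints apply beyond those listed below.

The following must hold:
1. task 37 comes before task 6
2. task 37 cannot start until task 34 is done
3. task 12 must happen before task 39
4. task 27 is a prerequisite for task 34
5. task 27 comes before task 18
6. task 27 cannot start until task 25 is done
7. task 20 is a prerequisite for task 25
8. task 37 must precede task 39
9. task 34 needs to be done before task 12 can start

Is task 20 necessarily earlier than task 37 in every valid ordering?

Tracing the constraints gives a chain: task 20 → task 25 → task 27 → task 34 → task 37.
That forces task 20 before task 37 in every valid schedule.

Yes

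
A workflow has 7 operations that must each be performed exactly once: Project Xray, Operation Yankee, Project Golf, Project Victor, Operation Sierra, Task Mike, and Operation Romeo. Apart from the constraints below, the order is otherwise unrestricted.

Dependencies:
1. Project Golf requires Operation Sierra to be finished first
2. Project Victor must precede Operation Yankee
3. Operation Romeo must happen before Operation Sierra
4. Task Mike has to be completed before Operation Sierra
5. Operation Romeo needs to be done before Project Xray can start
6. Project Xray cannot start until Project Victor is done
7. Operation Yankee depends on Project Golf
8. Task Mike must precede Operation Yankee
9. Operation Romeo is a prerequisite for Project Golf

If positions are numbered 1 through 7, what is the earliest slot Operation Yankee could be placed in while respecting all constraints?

The operations that are forced before Operation Yankee, directly or transitively, are Project Golf, Project Victor, Operation Sierra, Task Mike, Operation Romeo. That's 5 operations.
So at minimum 5 operations come before Operation Yankee, putting Operation Yankee no earlier than position 6. That position is achievable by scheduling exactly those predecessors first.

6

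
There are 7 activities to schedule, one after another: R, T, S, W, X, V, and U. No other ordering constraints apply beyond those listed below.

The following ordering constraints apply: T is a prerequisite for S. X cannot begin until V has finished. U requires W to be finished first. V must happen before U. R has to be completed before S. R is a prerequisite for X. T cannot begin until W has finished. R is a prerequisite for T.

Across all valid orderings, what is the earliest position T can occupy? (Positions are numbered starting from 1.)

The activities that are forced before T, directly or transitively, are R, W. That's 2 activities.
So at minimum 2 activities come before T, putting T no earlier than position 3. That position is achievable by scheduling exactly those predecessors first.

3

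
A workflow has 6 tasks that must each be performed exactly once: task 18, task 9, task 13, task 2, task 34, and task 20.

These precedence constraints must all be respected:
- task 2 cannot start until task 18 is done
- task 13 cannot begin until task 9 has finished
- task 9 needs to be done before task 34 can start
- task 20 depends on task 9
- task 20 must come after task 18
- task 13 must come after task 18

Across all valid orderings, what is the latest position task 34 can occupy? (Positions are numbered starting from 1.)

Task 34 has no required successors, so nothing stops it from going last (position 6).

6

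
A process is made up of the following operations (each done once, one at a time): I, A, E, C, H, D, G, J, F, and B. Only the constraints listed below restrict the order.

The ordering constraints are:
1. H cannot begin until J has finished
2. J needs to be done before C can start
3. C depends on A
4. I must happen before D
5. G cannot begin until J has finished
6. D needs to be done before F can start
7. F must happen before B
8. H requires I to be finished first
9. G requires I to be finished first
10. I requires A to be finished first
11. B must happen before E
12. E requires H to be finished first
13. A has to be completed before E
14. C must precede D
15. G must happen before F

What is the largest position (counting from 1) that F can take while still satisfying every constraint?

8

The operations that are forced after F, directly or by a chain of constraints, are E, B. That's 2 operations.
With 2 mandatory successors out of 10 operations total, the latest slot for F is 10−2 = 8, and it's reachable by doing all non-successors before F.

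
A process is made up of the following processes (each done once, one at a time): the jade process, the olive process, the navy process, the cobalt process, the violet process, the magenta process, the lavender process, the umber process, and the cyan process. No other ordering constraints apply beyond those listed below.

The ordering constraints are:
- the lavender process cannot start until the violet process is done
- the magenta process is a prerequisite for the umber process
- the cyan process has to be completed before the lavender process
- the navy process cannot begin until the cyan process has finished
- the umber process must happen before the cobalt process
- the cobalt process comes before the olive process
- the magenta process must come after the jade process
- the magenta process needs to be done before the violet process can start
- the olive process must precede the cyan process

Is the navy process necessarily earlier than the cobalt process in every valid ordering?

No

There is a chain the cobalt process → the olive process → the cyan process → the navy process, which puts the cobalt process before the navy process.
So the navy process never precedes the cobalt process.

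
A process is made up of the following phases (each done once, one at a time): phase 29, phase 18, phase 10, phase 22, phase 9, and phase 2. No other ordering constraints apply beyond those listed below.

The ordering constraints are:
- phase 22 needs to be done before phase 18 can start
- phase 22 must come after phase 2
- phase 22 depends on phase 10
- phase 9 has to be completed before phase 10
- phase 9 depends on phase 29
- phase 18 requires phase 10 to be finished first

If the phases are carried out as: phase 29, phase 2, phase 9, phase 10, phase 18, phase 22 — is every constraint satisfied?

No

The sequence places phase 18 ahead of phase 22.
Since phase 22 is required before phase 18, the ordering is invalid.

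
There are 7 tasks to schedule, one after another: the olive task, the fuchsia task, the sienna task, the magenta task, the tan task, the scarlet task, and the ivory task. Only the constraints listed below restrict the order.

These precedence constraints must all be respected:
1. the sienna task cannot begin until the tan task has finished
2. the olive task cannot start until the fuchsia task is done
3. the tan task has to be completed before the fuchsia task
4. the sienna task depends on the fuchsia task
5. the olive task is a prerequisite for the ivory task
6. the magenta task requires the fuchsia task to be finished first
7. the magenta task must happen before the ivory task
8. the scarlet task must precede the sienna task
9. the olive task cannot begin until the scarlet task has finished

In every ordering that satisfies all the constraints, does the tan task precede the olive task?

Tracing the constraints gives a chain: the tan task → the fuchsia task → the olive task.
That forces the tan task before the olive task in every valid schedule.

Yes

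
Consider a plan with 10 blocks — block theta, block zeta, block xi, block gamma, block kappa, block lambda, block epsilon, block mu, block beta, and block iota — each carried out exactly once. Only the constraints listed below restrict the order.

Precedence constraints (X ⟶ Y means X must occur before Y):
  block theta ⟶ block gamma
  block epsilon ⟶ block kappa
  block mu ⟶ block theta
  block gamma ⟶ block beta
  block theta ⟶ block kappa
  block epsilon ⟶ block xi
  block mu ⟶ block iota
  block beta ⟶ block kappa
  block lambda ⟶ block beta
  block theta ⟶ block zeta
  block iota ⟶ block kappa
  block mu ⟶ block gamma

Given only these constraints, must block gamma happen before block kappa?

Chaining the stated constraints: block gamma → block beta → block kappa.
Hence block gamma necessarily comes before block kappa.

Yes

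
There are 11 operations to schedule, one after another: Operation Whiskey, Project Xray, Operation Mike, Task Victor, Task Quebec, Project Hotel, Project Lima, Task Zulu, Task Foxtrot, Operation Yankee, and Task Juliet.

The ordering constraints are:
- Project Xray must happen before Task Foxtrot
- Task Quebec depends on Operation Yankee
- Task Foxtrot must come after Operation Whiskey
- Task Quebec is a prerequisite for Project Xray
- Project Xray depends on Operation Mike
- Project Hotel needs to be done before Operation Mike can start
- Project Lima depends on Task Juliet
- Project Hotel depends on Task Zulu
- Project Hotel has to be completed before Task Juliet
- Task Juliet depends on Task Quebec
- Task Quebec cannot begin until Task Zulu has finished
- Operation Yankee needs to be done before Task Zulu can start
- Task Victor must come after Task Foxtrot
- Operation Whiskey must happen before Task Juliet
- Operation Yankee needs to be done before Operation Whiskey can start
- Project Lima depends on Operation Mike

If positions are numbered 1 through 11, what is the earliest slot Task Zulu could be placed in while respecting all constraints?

Working backwards through the constraints from Task Zulu, its only required predecessor is Operation Yankee.
So at minimum 1 operation comes before Task Zulu, putting Task Zulu no earlier than position 2. That position is achievable by scheduling exactly that predecessor first.

2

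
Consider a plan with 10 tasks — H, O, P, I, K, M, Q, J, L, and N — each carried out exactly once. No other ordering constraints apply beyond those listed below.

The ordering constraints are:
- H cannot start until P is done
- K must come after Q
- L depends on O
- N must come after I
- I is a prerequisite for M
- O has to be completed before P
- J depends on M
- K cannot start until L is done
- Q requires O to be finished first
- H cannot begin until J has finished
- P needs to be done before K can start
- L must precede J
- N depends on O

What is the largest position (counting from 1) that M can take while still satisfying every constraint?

8

The tasks that are forced after M, directly or by a chain of constraints, are H, J. That's 2 tasks.
With 2 mandatory successors out of 10 tasks total, the latest slot for M is 10−2 = 8, and it's reachable by doing all non-successors before M.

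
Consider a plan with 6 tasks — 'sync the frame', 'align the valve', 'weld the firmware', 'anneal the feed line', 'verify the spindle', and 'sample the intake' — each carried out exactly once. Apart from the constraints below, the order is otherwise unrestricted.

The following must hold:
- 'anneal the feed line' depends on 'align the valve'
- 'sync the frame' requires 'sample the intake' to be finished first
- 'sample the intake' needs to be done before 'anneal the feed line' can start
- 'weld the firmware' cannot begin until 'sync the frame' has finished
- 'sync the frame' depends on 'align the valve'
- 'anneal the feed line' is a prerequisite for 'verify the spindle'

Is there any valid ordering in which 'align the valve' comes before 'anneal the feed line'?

Yes

Every valid ordering already has 'align the valve' before 'anneal the feed line' (the constraints require it), so in particular at least one does.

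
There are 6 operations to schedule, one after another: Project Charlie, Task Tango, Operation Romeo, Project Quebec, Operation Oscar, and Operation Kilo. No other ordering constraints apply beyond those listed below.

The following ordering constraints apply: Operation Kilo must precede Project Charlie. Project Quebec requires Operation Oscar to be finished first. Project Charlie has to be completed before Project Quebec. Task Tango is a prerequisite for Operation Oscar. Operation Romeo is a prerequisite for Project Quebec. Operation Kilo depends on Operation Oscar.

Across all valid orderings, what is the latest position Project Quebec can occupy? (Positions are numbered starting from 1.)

Project Quebec has no required successors, so nothing stops it from going last (position 6).

6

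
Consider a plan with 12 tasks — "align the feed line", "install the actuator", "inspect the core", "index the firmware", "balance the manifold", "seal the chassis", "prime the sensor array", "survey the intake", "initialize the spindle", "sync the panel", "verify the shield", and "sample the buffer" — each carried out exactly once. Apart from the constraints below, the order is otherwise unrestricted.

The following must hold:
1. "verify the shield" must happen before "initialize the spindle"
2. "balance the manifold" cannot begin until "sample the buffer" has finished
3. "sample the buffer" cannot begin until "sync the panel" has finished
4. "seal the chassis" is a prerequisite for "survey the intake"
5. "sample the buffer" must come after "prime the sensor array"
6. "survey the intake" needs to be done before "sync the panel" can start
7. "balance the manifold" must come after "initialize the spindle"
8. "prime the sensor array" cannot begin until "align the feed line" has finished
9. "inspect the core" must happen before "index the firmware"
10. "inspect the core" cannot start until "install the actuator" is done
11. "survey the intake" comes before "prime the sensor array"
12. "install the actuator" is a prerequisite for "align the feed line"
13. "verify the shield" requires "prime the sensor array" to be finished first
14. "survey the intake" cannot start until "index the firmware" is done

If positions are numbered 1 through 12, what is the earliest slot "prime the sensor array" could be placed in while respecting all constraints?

Working backwards through the constraints from "prime the sensor array", its full set of required predecessors is "align the feed line", "install the actuator", "inspect the core", "index the firmware", "seal the chassis", "survey the intake" — 6 of them.
With 6 mandatory predecessors, the earliest "prime the sensor array" can sit is position 6+1 = 7, and placing just those 6 first achieves it.

7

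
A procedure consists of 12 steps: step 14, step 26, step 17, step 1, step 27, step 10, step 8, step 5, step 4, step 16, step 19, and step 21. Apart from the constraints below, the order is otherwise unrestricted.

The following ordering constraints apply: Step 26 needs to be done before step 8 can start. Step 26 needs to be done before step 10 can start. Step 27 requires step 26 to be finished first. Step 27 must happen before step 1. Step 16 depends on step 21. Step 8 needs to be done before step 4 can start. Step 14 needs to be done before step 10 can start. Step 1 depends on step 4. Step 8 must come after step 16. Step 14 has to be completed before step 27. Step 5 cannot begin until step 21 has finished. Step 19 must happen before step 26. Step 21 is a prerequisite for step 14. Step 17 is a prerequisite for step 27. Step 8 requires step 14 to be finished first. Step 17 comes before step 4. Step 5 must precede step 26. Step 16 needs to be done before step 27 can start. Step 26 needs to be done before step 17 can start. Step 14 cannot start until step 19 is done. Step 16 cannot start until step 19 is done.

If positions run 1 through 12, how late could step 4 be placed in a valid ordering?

The only step forced after step 4 (directly or by a chain) is step 1.
With 1 mandatory successor out of 12 steps total, the latest slot for step 4 is 12−1 = 11, and it's reachable by doing all non-successors before step 4.

11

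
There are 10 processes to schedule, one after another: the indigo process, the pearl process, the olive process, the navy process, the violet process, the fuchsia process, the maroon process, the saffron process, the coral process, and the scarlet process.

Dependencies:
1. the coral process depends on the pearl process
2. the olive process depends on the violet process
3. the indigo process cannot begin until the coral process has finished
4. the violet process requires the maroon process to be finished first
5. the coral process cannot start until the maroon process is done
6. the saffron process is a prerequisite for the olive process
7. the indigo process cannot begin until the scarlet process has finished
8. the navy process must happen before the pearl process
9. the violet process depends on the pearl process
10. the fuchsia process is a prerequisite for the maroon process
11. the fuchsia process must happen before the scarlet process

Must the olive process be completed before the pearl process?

In fact the dependencies run the other way: the pearl process → the violet process → the olive process.
So the olive process never precedes the pearl process.

No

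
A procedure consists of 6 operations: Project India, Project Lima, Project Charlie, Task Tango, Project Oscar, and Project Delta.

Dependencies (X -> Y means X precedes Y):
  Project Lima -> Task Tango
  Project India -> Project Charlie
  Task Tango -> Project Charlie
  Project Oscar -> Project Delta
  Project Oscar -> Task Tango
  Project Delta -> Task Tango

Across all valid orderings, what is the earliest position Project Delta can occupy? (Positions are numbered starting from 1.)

2

The only operation forced before Project Delta (directly or transitively) is Project Oscar.
With 1 mandatory predecessor, the earliest Project Delta can sit is position 1+1 = 2, and placing just that one first achieves it.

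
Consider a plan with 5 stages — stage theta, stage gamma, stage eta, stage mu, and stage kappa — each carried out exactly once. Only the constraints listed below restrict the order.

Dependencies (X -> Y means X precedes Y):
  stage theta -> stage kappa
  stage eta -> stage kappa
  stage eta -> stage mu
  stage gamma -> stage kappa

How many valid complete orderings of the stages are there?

18

3 stages have no prerequisites (stage theta, stage gamma, stage eta), so any of them could come first.
Systematically extending each partial ordering one stage at a time and counting, there are 18 complete orderings.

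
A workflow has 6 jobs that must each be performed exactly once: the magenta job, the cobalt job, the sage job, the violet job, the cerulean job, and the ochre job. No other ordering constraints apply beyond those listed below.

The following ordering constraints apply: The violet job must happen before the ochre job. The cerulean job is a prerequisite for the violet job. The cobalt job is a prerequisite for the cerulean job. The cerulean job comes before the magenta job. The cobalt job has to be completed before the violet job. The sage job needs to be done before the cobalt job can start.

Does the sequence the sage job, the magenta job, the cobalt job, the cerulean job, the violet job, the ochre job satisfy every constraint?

No

The sequence places the magenta job ahead of the cerulean job.
Since the cerulean job is required before the magenta job, the ordering is invalid.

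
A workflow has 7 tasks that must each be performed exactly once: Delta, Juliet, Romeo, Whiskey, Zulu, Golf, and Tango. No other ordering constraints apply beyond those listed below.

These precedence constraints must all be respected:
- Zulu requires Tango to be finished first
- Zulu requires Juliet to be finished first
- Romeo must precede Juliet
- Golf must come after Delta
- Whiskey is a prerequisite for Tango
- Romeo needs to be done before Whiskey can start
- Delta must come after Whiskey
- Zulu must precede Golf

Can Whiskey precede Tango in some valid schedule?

The constraints force Whiskey before Tango, so yes — every valid ordering has Whiskey earlier.

Yes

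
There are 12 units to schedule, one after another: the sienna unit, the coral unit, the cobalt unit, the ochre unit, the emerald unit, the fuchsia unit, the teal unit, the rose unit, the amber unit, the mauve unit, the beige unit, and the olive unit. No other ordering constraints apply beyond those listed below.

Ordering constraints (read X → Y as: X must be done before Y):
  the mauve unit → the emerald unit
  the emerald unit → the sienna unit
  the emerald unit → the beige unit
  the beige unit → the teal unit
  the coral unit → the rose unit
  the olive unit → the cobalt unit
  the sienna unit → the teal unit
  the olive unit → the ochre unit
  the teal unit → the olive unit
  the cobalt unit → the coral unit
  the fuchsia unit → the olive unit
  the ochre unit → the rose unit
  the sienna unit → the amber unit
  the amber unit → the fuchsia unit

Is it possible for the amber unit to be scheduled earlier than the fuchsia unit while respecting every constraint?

Yes

The constraints force the amber unit before the fuchsia unit, so yes — every valid ordering has the amber unit earlier.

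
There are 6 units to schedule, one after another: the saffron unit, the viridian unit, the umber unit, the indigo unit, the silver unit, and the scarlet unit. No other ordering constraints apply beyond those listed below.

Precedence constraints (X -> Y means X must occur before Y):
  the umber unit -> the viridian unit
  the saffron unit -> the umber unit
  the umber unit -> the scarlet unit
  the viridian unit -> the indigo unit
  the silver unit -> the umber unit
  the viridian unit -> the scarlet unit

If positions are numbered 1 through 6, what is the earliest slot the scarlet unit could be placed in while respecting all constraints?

5

Working backwards through the constraints from the scarlet unit, its full set of required predecessors is the saffron unit, the viridian unit, the umber unit, the silver unit — 4 of them.
With 4 mandatory predecessors, the earliest the scarlet unit can sit is position 4+1 = 5, and placing just those 4 first achieves it.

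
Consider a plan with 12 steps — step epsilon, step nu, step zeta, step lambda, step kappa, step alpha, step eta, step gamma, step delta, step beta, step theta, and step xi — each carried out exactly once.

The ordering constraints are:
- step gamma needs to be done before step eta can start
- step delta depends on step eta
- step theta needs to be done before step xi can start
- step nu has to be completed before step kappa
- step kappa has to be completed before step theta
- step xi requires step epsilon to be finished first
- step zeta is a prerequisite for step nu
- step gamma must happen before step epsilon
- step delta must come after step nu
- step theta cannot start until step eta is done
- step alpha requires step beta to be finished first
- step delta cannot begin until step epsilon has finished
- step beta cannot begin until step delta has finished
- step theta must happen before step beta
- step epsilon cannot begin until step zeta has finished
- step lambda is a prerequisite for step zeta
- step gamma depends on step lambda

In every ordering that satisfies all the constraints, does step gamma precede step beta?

Tracing the constraints gives a chain: step gamma → step epsilon → step delta → step beta.
That forces step gamma before step beta in every valid schedule.

Yes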